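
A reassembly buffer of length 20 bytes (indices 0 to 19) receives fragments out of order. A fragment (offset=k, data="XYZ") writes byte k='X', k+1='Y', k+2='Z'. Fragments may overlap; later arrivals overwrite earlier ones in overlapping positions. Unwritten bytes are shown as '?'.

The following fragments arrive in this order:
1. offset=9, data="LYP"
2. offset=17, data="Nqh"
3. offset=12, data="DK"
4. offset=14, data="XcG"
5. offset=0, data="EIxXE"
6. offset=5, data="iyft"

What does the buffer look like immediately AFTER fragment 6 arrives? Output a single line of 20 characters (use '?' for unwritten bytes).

Answer: EIxXEiyftLYPDKXcGNqh

Derivation:
Fragment 1: offset=9 data="LYP" -> buffer=?????????LYP????????
Fragment 2: offset=17 data="Nqh" -> buffer=?????????LYP?????Nqh
Fragment 3: offset=12 data="DK" -> buffer=?????????LYPDK???Nqh
Fragment 4: offset=14 data="XcG" -> buffer=?????????LYPDKXcGNqh
Fragment 5: offset=0 data="EIxXE" -> buffer=EIxXE????LYPDKXcGNqh
Fragment 6: offset=5 data="iyft" -> buffer=EIxXEiyftLYPDKXcGNqh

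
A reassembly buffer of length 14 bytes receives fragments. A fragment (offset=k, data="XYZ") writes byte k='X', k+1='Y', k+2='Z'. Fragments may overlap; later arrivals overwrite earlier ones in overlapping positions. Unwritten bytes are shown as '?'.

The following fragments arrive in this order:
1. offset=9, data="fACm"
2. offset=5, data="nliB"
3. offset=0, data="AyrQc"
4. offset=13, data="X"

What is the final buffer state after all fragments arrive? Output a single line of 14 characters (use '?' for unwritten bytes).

Fragment 1: offset=9 data="fACm" -> buffer=?????????fACm?
Fragment 2: offset=5 data="nliB" -> buffer=?????nliBfACm?
Fragment 3: offset=0 data="AyrQc" -> buffer=AyrQcnliBfACm?
Fragment 4: offset=13 data="X" -> buffer=AyrQcnliBfACmX

Answer: AyrQcnliBfACmX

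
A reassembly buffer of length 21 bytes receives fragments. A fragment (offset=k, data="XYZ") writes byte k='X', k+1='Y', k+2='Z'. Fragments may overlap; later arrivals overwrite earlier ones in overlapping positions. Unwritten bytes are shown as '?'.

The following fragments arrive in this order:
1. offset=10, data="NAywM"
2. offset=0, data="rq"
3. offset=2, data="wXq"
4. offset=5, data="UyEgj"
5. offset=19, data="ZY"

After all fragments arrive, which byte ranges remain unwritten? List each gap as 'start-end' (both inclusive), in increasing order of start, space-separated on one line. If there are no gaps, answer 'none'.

Answer: 15-18

Derivation:
Fragment 1: offset=10 len=5
Fragment 2: offset=0 len=2
Fragment 3: offset=2 len=3
Fragment 4: offset=5 len=5
Fragment 5: offset=19 len=2
Gaps: 15-18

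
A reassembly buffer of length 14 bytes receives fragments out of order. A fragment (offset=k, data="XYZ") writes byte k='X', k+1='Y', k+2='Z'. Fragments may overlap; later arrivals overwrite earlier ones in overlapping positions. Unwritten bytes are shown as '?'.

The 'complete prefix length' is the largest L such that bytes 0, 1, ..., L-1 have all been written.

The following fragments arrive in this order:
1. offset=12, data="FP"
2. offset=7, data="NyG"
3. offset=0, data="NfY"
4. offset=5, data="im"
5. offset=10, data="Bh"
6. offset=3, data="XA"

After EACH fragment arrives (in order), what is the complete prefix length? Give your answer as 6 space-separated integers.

Fragment 1: offset=12 data="FP" -> buffer=????????????FP -> prefix_len=0
Fragment 2: offset=7 data="NyG" -> buffer=???????NyG??FP -> prefix_len=0
Fragment 3: offset=0 data="NfY" -> buffer=NfY????NyG??FP -> prefix_len=3
Fragment 4: offset=5 data="im" -> buffer=NfY??imNyG??FP -> prefix_len=3
Fragment 5: offset=10 data="Bh" -> buffer=NfY??imNyGBhFP -> prefix_len=3
Fragment 6: offset=3 data="XA" -> buffer=NfYXAimNyGBhFP -> prefix_len=14

Answer: 0 0 3 3 3 14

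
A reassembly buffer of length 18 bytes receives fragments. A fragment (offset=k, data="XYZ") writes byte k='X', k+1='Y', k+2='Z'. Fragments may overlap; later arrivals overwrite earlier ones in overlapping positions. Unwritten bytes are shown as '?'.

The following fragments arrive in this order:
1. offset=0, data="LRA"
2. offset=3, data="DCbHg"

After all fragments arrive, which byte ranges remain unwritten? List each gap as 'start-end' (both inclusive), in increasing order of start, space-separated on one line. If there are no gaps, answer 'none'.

Answer: 8-17

Derivation:
Fragment 1: offset=0 len=3
Fragment 2: offset=3 len=5
Gaps: 8-17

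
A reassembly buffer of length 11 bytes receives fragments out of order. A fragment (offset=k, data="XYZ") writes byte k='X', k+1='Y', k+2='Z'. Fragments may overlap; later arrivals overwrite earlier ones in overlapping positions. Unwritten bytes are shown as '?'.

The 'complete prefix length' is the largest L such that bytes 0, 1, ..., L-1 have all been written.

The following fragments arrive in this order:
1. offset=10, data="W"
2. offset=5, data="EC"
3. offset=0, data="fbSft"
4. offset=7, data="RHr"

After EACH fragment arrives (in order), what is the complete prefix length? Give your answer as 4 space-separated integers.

Answer: 0 0 7 11

Derivation:
Fragment 1: offset=10 data="W" -> buffer=??????????W -> prefix_len=0
Fragment 2: offset=5 data="EC" -> buffer=?????EC???W -> prefix_len=0
Fragment 3: offset=0 data="fbSft" -> buffer=fbSftEC???W -> prefix_len=7
Fragment 4: offset=7 data="RHr" -> buffer=fbSftECRHrW -> prefix_len=11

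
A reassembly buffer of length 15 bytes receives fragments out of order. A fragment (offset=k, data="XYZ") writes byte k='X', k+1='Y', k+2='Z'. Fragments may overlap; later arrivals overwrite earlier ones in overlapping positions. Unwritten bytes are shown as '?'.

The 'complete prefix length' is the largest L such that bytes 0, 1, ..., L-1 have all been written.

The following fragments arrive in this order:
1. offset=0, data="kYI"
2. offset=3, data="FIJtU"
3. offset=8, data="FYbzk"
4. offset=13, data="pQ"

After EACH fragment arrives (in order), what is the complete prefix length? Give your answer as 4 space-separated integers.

Answer: 3 8 13 15

Derivation:
Fragment 1: offset=0 data="kYI" -> buffer=kYI???????????? -> prefix_len=3
Fragment 2: offset=3 data="FIJtU" -> buffer=kYIFIJtU??????? -> prefix_len=8
Fragment 3: offset=8 data="FYbzk" -> buffer=kYIFIJtUFYbzk?? -> prefix_len=13
Fragment 4: offset=13 data="pQ" -> buffer=kYIFIJtUFYbzkpQ -> prefix_len=15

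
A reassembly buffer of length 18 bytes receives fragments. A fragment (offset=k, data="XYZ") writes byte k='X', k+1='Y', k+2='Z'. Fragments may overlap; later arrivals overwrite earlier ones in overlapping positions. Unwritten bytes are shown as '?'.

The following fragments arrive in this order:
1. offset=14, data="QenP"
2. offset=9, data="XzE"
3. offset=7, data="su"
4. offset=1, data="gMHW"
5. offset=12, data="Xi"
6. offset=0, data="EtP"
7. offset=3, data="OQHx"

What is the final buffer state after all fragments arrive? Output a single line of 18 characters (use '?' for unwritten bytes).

Fragment 1: offset=14 data="QenP" -> buffer=??????????????QenP
Fragment 2: offset=9 data="XzE" -> buffer=?????????XzE??QenP
Fragment 3: offset=7 data="su" -> buffer=???????suXzE??QenP
Fragment 4: offset=1 data="gMHW" -> buffer=?gMHW??suXzE??QenP
Fragment 5: offset=12 data="Xi" -> buffer=?gMHW??suXzEXiQenP
Fragment 6: offset=0 data="EtP" -> buffer=EtPHW??suXzEXiQenP
Fragment 7: offset=3 data="OQHx" -> buffer=EtPOQHxsuXzEXiQenP

Answer: EtPOQHxsuXzEXiQenP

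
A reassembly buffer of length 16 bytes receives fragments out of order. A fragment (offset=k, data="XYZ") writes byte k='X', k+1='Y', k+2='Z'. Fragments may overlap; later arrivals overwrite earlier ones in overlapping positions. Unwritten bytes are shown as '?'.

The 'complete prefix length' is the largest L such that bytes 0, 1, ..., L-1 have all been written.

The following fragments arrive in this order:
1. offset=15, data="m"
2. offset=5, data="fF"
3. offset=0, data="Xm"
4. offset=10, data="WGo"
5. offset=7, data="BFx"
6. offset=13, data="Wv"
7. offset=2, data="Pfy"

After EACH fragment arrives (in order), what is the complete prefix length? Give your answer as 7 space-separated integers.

Fragment 1: offset=15 data="m" -> buffer=???????????????m -> prefix_len=0
Fragment 2: offset=5 data="fF" -> buffer=?????fF????????m -> prefix_len=0
Fragment 3: offset=0 data="Xm" -> buffer=Xm???fF????????m -> prefix_len=2
Fragment 4: offset=10 data="WGo" -> buffer=Xm???fF???WGo??m -> prefix_len=2
Fragment 5: offset=7 data="BFx" -> buffer=Xm???fFBFxWGo??m -> prefix_len=2
Fragment 6: offset=13 data="Wv" -> buffer=Xm???fFBFxWGoWvm -> prefix_len=2
Fragment 7: offset=2 data="Pfy" -> buffer=XmPfyfFBFxWGoWvm -> prefix_len=16

Answer: 0 0 2 2 2 2 16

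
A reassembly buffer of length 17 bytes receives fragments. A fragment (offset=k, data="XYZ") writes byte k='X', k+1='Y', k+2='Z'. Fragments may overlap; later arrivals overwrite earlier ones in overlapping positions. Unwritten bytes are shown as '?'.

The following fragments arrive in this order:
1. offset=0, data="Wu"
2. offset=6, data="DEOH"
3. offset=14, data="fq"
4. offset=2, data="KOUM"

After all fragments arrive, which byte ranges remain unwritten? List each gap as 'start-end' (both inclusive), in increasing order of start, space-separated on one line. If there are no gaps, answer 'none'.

Fragment 1: offset=0 len=2
Fragment 2: offset=6 len=4
Fragment 3: offset=14 len=2
Fragment 4: offset=2 len=4
Gaps: 10-13 16-16

Answer: 10-13 16-16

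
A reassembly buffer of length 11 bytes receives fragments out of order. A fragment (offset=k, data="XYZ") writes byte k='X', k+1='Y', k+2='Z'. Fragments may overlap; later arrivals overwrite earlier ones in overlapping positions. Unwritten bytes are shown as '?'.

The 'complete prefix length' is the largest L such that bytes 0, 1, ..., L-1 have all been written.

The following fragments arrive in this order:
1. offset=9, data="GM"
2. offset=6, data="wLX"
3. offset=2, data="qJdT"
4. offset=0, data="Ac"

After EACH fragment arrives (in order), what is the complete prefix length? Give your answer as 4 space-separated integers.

Fragment 1: offset=9 data="GM" -> buffer=?????????GM -> prefix_len=0
Fragment 2: offset=6 data="wLX" -> buffer=??????wLXGM -> prefix_len=0
Fragment 3: offset=2 data="qJdT" -> buffer=??qJdTwLXGM -> prefix_len=0
Fragment 4: offset=0 data="Ac" -> buffer=AcqJdTwLXGM -> prefix_len=11

Answer: 0 0 0 11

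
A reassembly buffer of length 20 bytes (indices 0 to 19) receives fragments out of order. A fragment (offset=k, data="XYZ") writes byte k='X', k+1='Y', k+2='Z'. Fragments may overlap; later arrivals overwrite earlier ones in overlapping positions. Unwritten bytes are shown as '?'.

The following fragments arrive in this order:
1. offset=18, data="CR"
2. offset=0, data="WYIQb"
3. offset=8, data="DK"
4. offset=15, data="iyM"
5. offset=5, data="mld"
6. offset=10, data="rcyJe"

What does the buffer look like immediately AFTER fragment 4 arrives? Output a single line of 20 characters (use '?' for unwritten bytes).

Fragment 1: offset=18 data="CR" -> buffer=??????????????????CR
Fragment 2: offset=0 data="WYIQb" -> buffer=WYIQb?????????????CR
Fragment 3: offset=8 data="DK" -> buffer=WYIQb???DK????????CR
Fragment 4: offset=15 data="iyM" -> buffer=WYIQb???DK?????iyMCR

Answer: WYIQb???DK?????iyMCR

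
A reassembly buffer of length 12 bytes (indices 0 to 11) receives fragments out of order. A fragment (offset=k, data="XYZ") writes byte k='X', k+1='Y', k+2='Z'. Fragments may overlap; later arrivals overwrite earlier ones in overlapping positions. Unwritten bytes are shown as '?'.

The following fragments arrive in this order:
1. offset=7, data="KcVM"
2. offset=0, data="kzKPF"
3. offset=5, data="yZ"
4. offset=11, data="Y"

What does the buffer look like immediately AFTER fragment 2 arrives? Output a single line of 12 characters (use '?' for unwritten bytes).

Answer: kzKPF??KcVM?

Derivation:
Fragment 1: offset=7 data="KcVM" -> buffer=???????KcVM?
Fragment 2: offset=0 data="kzKPF" -> buffer=kzKPF??KcVM?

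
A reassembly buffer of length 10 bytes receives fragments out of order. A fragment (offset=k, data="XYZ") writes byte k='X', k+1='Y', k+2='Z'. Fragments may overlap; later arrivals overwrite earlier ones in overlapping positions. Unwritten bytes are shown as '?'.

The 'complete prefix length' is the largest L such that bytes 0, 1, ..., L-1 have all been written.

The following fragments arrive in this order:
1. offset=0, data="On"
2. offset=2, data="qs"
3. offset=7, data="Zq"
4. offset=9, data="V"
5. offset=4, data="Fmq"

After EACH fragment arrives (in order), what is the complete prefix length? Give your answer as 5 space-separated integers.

Answer: 2 4 4 4 10

Derivation:
Fragment 1: offset=0 data="On" -> buffer=On???????? -> prefix_len=2
Fragment 2: offset=2 data="qs" -> buffer=Onqs?????? -> prefix_len=4
Fragment 3: offset=7 data="Zq" -> buffer=Onqs???Zq? -> prefix_len=4
Fragment 4: offset=9 data="V" -> buffer=Onqs???ZqV -> prefix_len=4
Fragment 5: offset=4 data="Fmq" -> buffer=OnqsFmqZqV -> prefix_len=10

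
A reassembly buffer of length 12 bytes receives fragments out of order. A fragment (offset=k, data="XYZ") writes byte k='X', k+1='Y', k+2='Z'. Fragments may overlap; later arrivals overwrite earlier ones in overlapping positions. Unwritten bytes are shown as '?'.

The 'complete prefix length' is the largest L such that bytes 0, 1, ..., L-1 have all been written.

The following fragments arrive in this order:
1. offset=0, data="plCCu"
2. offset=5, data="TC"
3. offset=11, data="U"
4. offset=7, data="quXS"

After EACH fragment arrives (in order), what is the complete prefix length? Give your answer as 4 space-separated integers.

Answer: 5 7 7 12

Derivation:
Fragment 1: offset=0 data="plCCu" -> buffer=plCCu??????? -> prefix_len=5
Fragment 2: offset=5 data="TC" -> buffer=plCCuTC????? -> prefix_len=7
Fragment 3: offset=11 data="U" -> buffer=plCCuTC????U -> prefix_len=7
Fragment 4: offset=7 data="quXS" -> buffer=plCCuTCquXSU -> prefix_len=12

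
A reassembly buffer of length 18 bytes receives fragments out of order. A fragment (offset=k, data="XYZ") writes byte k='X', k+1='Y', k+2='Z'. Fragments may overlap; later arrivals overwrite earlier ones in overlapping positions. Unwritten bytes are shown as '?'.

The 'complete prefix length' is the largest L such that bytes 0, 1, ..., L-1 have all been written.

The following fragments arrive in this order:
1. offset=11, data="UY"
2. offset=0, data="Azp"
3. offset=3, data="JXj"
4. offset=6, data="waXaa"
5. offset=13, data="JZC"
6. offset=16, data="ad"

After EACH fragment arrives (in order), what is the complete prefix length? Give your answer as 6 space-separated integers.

Answer: 0 3 6 13 16 18

Derivation:
Fragment 1: offset=11 data="UY" -> buffer=???????????UY????? -> prefix_len=0
Fragment 2: offset=0 data="Azp" -> buffer=Azp????????UY????? -> prefix_len=3
Fragment 3: offset=3 data="JXj" -> buffer=AzpJXj?????UY????? -> prefix_len=6
Fragment 4: offset=6 data="waXaa" -> buffer=AzpJXjwaXaaUY????? -> prefix_len=13
Fragment 5: offset=13 data="JZC" -> buffer=AzpJXjwaXaaUYJZC?? -> prefix_len=16
Fragment 6: offset=16 data="ad" -> buffer=AzpJXjwaXaaUYJZCad -> prefix_len=18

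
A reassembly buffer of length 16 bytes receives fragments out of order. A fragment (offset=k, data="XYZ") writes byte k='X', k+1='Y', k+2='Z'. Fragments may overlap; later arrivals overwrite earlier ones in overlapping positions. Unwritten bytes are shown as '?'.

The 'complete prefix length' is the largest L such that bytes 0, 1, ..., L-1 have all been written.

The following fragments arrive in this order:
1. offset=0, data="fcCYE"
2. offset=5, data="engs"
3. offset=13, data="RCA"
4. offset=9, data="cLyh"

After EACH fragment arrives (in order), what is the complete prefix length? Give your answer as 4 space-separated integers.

Fragment 1: offset=0 data="fcCYE" -> buffer=fcCYE??????????? -> prefix_len=5
Fragment 2: offset=5 data="engs" -> buffer=fcCYEengs??????? -> prefix_len=9
Fragment 3: offset=13 data="RCA" -> buffer=fcCYEengs????RCA -> prefix_len=9
Fragment 4: offset=9 data="cLyh" -> buffer=fcCYEengscLyhRCA -> prefix_len=16

Answer: 5 9 9 16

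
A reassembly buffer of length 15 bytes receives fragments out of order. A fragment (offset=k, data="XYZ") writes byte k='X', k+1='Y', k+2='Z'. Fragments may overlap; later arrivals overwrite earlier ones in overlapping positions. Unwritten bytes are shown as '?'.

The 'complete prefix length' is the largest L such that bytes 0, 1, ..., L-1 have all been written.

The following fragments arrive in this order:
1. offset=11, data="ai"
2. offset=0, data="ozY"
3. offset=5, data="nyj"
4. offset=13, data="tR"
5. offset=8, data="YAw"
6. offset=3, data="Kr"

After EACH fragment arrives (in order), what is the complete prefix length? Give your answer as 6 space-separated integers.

Answer: 0 3 3 3 3 15

Derivation:
Fragment 1: offset=11 data="ai" -> buffer=???????????ai?? -> prefix_len=0
Fragment 2: offset=0 data="ozY" -> buffer=ozY????????ai?? -> prefix_len=3
Fragment 3: offset=5 data="nyj" -> buffer=ozY??nyj???ai?? -> prefix_len=3
Fragment 4: offset=13 data="tR" -> buffer=ozY??nyj???aitR -> prefix_len=3
Fragment 5: offset=8 data="YAw" -> buffer=ozY??nyjYAwaitR -> prefix_len=3
Fragment 6: offset=3 data="Kr" -> buffer=ozYKrnyjYAwaitR -> prefix_len=15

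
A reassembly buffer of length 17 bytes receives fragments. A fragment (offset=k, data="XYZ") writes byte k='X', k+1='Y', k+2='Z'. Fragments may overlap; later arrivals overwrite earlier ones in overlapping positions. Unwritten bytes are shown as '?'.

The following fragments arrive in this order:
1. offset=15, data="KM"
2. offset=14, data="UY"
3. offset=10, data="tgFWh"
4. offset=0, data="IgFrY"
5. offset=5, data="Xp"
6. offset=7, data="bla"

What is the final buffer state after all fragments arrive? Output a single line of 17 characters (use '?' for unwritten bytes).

Answer: IgFrYXpblatgFWhYM

Derivation:
Fragment 1: offset=15 data="KM" -> buffer=???????????????KM
Fragment 2: offset=14 data="UY" -> buffer=??????????????UYM
Fragment 3: offset=10 data="tgFWh" -> buffer=??????????tgFWhYM
Fragment 4: offset=0 data="IgFrY" -> buffer=IgFrY?????tgFWhYM
Fragment 5: offset=5 data="Xp" -> buffer=IgFrYXp???tgFWhYM
Fragment 6: offset=7 data="bla" -> buffer=IgFrYXpblatgFWhYM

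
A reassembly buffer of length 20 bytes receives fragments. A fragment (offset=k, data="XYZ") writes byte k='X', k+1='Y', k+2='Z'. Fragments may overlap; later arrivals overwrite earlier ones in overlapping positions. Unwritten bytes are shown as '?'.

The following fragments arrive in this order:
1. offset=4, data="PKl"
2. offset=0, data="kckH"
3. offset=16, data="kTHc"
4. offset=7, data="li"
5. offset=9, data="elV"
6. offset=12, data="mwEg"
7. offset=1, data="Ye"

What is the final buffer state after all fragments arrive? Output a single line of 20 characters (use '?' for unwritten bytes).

Answer: kYeHPKllielVmwEgkTHc

Derivation:
Fragment 1: offset=4 data="PKl" -> buffer=????PKl?????????????
Fragment 2: offset=0 data="kckH" -> buffer=kckHPKl?????????????
Fragment 3: offset=16 data="kTHc" -> buffer=kckHPKl?????????kTHc
Fragment 4: offset=7 data="li" -> buffer=kckHPKlli???????kTHc
Fragment 5: offset=9 data="elV" -> buffer=kckHPKllielV????kTHc
Fragment 6: offset=12 data="mwEg" -> buffer=kckHPKllielVmwEgkTHc
Fragment 7: offset=1 data="Ye" -> buffer=kYeHPKllielVmwEgkTHc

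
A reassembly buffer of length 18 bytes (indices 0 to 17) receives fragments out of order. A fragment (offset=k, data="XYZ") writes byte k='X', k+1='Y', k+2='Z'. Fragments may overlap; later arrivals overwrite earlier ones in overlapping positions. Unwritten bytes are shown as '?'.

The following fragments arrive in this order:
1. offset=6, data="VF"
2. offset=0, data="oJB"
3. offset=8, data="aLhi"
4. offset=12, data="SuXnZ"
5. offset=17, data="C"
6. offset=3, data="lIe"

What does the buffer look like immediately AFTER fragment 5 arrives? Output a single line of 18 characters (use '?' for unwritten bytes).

Answer: oJB???VFaLhiSuXnZC

Derivation:
Fragment 1: offset=6 data="VF" -> buffer=??????VF??????????
Fragment 2: offset=0 data="oJB" -> buffer=oJB???VF??????????
Fragment 3: offset=8 data="aLhi" -> buffer=oJB???VFaLhi??????
Fragment 4: offset=12 data="SuXnZ" -> buffer=oJB???VFaLhiSuXnZ?
Fragment 5: offset=17 data="C" -> buffer=oJB???VFaLhiSuXnZC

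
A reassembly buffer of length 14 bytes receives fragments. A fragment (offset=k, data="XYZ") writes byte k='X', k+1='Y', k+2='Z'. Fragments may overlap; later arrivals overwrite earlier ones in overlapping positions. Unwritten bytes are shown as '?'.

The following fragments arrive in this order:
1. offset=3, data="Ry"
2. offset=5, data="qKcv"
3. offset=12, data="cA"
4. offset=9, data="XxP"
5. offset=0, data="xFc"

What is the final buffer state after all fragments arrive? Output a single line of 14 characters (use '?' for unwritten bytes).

Fragment 1: offset=3 data="Ry" -> buffer=???Ry?????????
Fragment 2: offset=5 data="qKcv" -> buffer=???RyqKcv?????
Fragment 3: offset=12 data="cA" -> buffer=???RyqKcv???cA
Fragment 4: offset=9 data="XxP" -> buffer=???RyqKcvXxPcA
Fragment 5: offset=0 data="xFc" -> buffer=xFcRyqKcvXxPcA

Answer: xFcRyqKcvXxPcA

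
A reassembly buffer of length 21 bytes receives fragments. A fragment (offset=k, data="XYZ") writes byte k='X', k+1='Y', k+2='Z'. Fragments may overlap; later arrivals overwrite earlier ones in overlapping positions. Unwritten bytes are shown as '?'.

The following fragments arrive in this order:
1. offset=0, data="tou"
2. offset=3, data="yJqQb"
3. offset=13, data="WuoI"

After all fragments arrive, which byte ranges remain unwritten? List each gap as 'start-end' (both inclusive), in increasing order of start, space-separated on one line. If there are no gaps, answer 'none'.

Fragment 1: offset=0 len=3
Fragment 2: offset=3 len=5
Fragment 3: offset=13 len=4
Gaps: 8-12 17-20

Answer: 8-12 17-20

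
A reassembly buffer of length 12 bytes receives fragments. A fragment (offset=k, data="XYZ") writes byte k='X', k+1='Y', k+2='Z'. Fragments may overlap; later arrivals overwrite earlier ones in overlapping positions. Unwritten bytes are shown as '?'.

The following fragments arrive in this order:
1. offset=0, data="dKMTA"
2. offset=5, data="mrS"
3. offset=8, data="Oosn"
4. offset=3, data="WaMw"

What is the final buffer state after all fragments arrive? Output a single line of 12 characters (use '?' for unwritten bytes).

Answer: dKMWaMwSOosn

Derivation:
Fragment 1: offset=0 data="dKMTA" -> buffer=dKMTA???????
Fragment 2: offset=5 data="mrS" -> buffer=dKMTAmrS????
Fragment 3: offset=8 data="Oosn" -> buffer=dKMTAmrSOosn
Fragment 4: offset=3 data="WaMw" -> buffer=dKMWaMwSOosn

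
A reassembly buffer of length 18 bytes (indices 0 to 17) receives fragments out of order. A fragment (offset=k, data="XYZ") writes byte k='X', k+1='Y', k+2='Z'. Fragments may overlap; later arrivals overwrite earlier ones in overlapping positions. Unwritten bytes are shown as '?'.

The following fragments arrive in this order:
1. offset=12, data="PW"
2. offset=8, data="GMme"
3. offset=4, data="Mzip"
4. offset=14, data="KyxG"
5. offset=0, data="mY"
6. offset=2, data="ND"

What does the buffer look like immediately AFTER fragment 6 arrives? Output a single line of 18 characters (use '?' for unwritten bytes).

Answer: mYNDMzipGMmePWKyxG

Derivation:
Fragment 1: offset=12 data="PW" -> buffer=????????????PW????
Fragment 2: offset=8 data="GMme" -> buffer=????????GMmePW????
Fragment 3: offset=4 data="Mzip" -> buffer=????MzipGMmePW????
Fragment 4: offset=14 data="KyxG" -> buffer=????MzipGMmePWKyxG
Fragment 5: offset=0 data="mY" -> buffer=mY??MzipGMmePWKyxG
Fragment 6: offset=2 data="ND" -> buffer=mYNDMzipGMmePWKyxG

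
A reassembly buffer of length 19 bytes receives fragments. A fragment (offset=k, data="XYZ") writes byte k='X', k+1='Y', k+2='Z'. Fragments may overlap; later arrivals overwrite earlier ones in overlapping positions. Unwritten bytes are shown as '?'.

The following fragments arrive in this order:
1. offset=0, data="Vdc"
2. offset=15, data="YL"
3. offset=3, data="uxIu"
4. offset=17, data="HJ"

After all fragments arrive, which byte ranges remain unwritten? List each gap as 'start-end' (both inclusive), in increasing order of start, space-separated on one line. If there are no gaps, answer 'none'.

Answer: 7-14

Derivation:
Fragment 1: offset=0 len=3
Fragment 2: offset=15 len=2
Fragment 3: offset=3 len=4
Fragment 4: offset=17 len=2
Gaps: 7-14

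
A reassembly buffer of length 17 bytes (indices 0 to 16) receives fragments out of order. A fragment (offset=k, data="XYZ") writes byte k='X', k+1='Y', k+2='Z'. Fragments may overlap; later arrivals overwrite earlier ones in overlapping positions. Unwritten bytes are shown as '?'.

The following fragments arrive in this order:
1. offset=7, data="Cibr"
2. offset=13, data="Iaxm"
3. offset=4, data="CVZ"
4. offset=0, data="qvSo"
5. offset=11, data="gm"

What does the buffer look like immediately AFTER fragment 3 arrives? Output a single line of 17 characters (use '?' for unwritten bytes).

Fragment 1: offset=7 data="Cibr" -> buffer=???????Cibr??????
Fragment 2: offset=13 data="Iaxm" -> buffer=???????Cibr??Iaxm
Fragment 3: offset=4 data="CVZ" -> buffer=????CVZCibr??Iaxm

Answer: ????CVZCibr??Iaxm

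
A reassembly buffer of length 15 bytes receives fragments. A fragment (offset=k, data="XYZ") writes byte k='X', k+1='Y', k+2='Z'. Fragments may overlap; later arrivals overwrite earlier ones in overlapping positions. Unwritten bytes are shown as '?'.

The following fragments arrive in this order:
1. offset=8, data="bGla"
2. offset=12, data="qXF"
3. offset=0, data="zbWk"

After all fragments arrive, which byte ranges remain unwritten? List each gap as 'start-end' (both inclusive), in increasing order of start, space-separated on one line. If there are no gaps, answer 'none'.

Answer: 4-7

Derivation:
Fragment 1: offset=8 len=4
Fragment 2: offset=12 len=3
Fragment 3: offset=0 len=4
Gaps: 4-7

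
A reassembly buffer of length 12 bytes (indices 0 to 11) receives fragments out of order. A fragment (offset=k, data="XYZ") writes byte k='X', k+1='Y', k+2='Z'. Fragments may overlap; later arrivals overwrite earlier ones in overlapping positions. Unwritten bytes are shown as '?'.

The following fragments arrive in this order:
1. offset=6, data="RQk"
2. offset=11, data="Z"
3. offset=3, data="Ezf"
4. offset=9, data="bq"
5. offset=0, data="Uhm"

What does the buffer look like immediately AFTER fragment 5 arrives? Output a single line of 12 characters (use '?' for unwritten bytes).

Answer: UhmEzfRQkbqZ

Derivation:
Fragment 1: offset=6 data="RQk" -> buffer=??????RQk???
Fragment 2: offset=11 data="Z" -> buffer=??????RQk??Z
Fragment 3: offset=3 data="Ezf" -> buffer=???EzfRQk??Z
Fragment 4: offset=9 data="bq" -> buffer=???EzfRQkbqZ
Fragment 5: offset=0 data="Uhm" -> buffer=UhmEzfRQkbqZ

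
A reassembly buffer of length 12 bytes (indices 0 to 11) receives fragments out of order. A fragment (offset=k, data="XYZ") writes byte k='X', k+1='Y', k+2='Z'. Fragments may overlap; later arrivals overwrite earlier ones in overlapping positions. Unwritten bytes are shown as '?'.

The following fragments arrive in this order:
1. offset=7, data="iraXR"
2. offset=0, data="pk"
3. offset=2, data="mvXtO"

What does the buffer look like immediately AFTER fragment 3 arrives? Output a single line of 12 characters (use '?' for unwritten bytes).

Fragment 1: offset=7 data="iraXR" -> buffer=???????iraXR
Fragment 2: offset=0 data="pk" -> buffer=pk?????iraXR
Fragment 3: offset=2 data="mvXtO" -> buffer=pkmvXtOiraXR

Answer: pkmvXtOiraXR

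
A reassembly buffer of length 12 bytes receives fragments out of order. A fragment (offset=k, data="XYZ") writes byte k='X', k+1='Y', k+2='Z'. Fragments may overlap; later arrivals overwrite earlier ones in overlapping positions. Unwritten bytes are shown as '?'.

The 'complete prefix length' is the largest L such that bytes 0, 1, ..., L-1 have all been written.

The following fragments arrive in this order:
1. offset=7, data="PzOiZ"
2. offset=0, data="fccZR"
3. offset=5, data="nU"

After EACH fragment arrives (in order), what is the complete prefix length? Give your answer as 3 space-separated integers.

Fragment 1: offset=7 data="PzOiZ" -> buffer=???????PzOiZ -> prefix_len=0
Fragment 2: offset=0 data="fccZR" -> buffer=fccZR??PzOiZ -> prefix_len=5
Fragment 3: offset=5 data="nU" -> buffer=fccZRnUPzOiZ -> prefix_len=12

Answer: 0 5 12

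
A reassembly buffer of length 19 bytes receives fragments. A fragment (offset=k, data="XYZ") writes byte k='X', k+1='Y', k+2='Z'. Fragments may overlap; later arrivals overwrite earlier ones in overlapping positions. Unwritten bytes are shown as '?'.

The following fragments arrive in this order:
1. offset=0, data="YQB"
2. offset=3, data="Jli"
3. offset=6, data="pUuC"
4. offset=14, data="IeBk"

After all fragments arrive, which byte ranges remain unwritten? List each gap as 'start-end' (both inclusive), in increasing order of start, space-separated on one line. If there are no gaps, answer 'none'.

Fragment 1: offset=0 len=3
Fragment 2: offset=3 len=3
Fragment 3: offset=6 len=4
Fragment 4: offset=14 len=4
Gaps: 10-13 18-18

Answer: 10-13 18-18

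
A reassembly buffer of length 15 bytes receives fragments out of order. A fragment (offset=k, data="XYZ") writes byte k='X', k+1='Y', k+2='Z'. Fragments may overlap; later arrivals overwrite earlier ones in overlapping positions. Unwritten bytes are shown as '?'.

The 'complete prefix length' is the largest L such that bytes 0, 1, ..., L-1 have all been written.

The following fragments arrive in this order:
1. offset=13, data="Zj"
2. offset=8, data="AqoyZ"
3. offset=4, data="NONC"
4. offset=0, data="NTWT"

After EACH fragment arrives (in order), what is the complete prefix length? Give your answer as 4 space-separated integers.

Answer: 0 0 0 15

Derivation:
Fragment 1: offset=13 data="Zj" -> buffer=?????????????Zj -> prefix_len=0
Fragment 2: offset=8 data="AqoyZ" -> buffer=????????AqoyZZj -> prefix_len=0
Fragment 3: offset=4 data="NONC" -> buffer=????NONCAqoyZZj -> prefix_len=0
Fragment 4: offset=0 data="NTWT" -> buffer=NTWTNONCAqoyZZj -> prefix_len=15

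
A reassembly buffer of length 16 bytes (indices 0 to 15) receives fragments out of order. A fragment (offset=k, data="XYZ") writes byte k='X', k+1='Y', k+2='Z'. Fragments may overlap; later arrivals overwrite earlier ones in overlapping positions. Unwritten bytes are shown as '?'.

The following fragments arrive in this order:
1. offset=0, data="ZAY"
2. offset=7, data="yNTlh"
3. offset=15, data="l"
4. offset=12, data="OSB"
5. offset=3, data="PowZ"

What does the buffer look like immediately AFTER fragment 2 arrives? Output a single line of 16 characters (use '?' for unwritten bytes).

Answer: ZAY????yNTlh????

Derivation:
Fragment 1: offset=0 data="ZAY" -> buffer=ZAY?????????????
Fragment 2: offset=7 data="yNTlh" -> buffer=ZAY????yNTlh????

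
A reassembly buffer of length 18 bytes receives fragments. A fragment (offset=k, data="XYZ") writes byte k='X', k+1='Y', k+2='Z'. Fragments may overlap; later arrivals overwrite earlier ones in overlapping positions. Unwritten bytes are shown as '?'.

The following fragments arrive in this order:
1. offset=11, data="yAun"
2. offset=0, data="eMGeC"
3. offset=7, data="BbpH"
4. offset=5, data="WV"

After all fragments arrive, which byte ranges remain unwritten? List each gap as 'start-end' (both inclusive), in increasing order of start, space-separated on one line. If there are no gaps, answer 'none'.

Answer: 15-17

Derivation:
Fragment 1: offset=11 len=4
Fragment 2: offset=0 len=5
Fragment 3: offset=7 len=4
Fragment 4: offset=5 len=2
Gaps: 15-17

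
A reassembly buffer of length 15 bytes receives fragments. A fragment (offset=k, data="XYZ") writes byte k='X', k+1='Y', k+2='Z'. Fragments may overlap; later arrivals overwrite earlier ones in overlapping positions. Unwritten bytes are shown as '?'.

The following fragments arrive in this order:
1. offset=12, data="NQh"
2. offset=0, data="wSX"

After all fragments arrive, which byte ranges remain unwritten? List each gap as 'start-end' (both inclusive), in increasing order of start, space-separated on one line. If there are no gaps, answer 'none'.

Fragment 1: offset=12 len=3
Fragment 2: offset=0 len=3
Gaps: 3-11

Answer: 3-11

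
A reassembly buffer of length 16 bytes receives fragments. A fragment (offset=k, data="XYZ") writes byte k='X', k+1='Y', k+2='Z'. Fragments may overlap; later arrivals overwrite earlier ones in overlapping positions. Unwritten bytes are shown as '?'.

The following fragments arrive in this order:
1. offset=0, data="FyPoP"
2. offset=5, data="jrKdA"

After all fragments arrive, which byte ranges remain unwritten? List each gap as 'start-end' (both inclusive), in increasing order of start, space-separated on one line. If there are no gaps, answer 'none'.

Answer: 10-15

Derivation:
Fragment 1: offset=0 len=5
Fragment 2: offset=5 len=5
Gaps: 10-15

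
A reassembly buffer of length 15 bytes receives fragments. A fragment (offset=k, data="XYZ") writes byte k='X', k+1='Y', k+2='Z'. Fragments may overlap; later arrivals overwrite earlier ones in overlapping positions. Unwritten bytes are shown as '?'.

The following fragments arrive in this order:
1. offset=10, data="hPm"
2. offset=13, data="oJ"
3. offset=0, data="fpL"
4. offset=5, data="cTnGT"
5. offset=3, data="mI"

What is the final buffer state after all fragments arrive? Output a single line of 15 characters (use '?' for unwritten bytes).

Fragment 1: offset=10 data="hPm" -> buffer=??????????hPm??
Fragment 2: offset=13 data="oJ" -> buffer=??????????hPmoJ
Fragment 3: offset=0 data="fpL" -> buffer=fpL???????hPmoJ
Fragment 4: offset=5 data="cTnGT" -> buffer=fpL??cTnGThPmoJ
Fragment 5: offset=3 data="mI" -> buffer=fpLmIcTnGThPmoJ

Answer: fpLmIcTnGThPmoJ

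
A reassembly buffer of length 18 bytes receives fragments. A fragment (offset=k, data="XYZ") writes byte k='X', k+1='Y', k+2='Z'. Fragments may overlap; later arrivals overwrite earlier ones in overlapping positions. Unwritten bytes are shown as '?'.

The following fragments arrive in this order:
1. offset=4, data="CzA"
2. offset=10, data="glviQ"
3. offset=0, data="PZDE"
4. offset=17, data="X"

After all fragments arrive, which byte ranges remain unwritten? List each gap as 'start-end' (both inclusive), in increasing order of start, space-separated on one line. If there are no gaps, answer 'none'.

Fragment 1: offset=4 len=3
Fragment 2: offset=10 len=5
Fragment 3: offset=0 len=4
Fragment 4: offset=17 len=1
Gaps: 7-9 15-16

Answer: 7-9 15-16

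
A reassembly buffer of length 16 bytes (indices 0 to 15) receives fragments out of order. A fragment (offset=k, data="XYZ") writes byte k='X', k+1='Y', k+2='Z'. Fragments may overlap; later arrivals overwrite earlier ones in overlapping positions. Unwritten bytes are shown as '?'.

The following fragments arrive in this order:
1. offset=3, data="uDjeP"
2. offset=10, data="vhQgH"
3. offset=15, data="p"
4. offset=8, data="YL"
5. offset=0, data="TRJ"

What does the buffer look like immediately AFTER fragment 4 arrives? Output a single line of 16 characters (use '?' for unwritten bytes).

Fragment 1: offset=3 data="uDjeP" -> buffer=???uDjeP????????
Fragment 2: offset=10 data="vhQgH" -> buffer=???uDjeP??vhQgH?
Fragment 3: offset=15 data="p" -> buffer=???uDjeP??vhQgHp
Fragment 4: offset=8 data="YL" -> buffer=???uDjePYLvhQgHp

Answer: ???uDjePYLvhQgHp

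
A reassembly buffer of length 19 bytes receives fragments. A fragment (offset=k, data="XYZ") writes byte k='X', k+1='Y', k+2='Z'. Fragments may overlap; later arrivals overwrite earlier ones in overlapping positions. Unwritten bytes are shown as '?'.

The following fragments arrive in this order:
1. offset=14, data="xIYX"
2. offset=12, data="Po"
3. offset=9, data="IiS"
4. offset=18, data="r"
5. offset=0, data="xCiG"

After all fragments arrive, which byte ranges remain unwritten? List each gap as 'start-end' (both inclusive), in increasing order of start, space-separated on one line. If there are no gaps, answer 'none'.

Fragment 1: offset=14 len=4
Fragment 2: offset=12 len=2
Fragment 3: offset=9 len=3
Fragment 4: offset=18 len=1
Fragment 5: offset=0 len=4
Gaps: 4-8

Answer: 4-8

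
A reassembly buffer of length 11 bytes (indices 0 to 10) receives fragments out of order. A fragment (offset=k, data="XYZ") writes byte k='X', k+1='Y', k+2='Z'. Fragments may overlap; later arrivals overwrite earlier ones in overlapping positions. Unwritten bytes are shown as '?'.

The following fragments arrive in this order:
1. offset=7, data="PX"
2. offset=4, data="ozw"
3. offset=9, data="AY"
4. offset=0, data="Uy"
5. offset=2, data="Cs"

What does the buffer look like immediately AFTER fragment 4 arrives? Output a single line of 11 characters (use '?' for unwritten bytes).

Fragment 1: offset=7 data="PX" -> buffer=???????PX??
Fragment 2: offset=4 data="ozw" -> buffer=????ozwPX??
Fragment 3: offset=9 data="AY" -> buffer=????ozwPXAY
Fragment 4: offset=0 data="Uy" -> buffer=Uy??ozwPXAY

Answer: Uy??ozwPXAY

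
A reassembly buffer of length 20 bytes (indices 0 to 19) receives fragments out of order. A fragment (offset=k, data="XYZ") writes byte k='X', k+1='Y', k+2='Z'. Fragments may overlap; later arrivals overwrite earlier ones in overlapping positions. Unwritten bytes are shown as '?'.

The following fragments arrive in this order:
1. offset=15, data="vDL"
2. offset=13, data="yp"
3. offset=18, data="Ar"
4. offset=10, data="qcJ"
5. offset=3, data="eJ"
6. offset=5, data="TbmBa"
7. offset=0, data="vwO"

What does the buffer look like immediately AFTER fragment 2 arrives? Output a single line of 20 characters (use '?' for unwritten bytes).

Answer: ?????????????ypvDL??

Derivation:
Fragment 1: offset=15 data="vDL" -> buffer=???????????????vDL??
Fragment 2: offset=13 data="yp" -> buffer=?????????????ypvDL??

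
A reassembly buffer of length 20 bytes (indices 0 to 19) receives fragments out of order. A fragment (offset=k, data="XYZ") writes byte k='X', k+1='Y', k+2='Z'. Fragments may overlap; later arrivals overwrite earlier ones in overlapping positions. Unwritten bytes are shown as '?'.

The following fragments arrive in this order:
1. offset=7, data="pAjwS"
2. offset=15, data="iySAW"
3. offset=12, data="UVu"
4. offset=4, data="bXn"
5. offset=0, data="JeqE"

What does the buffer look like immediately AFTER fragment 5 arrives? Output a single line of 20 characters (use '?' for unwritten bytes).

Fragment 1: offset=7 data="pAjwS" -> buffer=???????pAjwS????????
Fragment 2: offset=15 data="iySAW" -> buffer=???????pAjwS???iySAW
Fragment 3: offset=12 data="UVu" -> buffer=???????pAjwSUVuiySAW
Fragment 4: offset=4 data="bXn" -> buffer=????bXnpAjwSUVuiySAW
Fragment 5: offset=0 data="JeqE" -> buffer=JeqEbXnpAjwSUVuiySAW

Answer: JeqEbXnpAjwSUVuiySAW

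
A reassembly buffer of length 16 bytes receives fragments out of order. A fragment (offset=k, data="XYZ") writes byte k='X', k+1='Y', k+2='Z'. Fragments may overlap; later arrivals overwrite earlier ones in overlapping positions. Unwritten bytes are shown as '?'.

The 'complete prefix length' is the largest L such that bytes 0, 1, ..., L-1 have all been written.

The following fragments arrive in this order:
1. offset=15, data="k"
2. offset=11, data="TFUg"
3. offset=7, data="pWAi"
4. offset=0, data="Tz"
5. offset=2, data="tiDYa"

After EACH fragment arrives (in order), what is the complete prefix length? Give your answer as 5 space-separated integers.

Fragment 1: offset=15 data="k" -> buffer=???????????????k -> prefix_len=0
Fragment 2: offset=11 data="TFUg" -> buffer=???????????TFUgk -> prefix_len=0
Fragment 3: offset=7 data="pWAi" -> buffer=???????pWAiTFUgk -> prefix_len=0
Fragment 4: offset=0 data="Tz" -> buffer=Tz?????pWAiTFUgk -> prefix_len=2
Fragment 5: offset=2 data="tiDYa" -> buffer=TztiDYapWAiTFUgk -> prefix_len=16

Answer: 0 0 0 2 16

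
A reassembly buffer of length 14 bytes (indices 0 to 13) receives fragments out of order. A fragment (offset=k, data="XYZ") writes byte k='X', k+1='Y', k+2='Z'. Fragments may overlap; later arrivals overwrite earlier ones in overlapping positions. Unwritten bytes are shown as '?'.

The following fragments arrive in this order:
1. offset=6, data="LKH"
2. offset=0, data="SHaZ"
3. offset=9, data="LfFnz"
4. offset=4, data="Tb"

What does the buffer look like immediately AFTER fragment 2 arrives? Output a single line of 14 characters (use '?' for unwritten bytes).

Answer: SHaZ??LKH?????

Derivation:
Fragment 1: offset=6 data="LKH" -> buffer=??????LKH?????
Fragment 2: offset=0 data="SHaZ" -> buffer=SHaZ??LKH?????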